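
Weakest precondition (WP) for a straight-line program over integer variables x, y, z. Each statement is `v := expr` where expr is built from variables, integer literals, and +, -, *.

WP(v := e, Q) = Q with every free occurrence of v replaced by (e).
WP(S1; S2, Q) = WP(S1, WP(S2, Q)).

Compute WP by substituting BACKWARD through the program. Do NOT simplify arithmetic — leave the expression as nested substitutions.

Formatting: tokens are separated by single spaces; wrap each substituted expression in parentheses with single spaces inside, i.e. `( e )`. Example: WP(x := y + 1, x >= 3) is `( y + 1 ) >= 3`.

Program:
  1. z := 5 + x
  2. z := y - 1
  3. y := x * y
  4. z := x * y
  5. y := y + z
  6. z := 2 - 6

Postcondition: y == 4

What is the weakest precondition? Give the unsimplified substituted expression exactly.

post: y == 4
stmt 6: z := 2 - 6  -- replace 0 occurrence(s) of z with (2 - 6)
  => y == 4
stmt 5: y := y + z  -- replace 1 occurrence(s) of y with (y + z)
  => ( y + z ) == 4
stmt 4: z := x * y  -- replace 1 occurrence(s) of z with (x * y)
  => ( y + ( x * y ) ) == 4
stmt 3: y := x * y  -- replace 2 occurrence(s) of y with (x * y)
  => ( ( x * y ) + ( x * ( x * y ) ) ) == 4
stmt 2: z := y - 1  -- replace 0 occurrence(s) of z with (y - 1)
  => ( ( x * y ) + ( x * ( x * y ) ) ) == 4
stmt 1: z := 5 + x  -- replace 0 occurrence(s) of z with (5 + x)
  => ( ( x * y ) + ( x * ( x * y ) ) ) == 4

Answer: ( ( x * y ) + ( x * ( x * y ) ) ) == 4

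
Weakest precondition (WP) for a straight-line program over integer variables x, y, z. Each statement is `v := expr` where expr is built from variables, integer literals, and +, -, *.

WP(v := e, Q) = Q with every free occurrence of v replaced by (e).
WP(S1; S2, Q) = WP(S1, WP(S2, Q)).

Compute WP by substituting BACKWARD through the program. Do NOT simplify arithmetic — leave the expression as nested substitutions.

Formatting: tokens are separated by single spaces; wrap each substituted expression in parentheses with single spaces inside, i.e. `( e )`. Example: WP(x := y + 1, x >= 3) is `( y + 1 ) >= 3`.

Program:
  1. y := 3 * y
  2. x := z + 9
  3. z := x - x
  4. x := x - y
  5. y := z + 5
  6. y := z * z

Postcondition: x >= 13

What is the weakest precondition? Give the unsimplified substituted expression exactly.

Answer: ( ( z + 9 ) - ( 3 * y ) ) >= 13

Derivation:
post: x >= 13
stmt 6: y := z * z  -- replace 0 occurrence(s) of y with (z * z)
  => x >= 13
stmt 5: y := z + 5  -- replace 0 occurrence(s) of y with (z + 5)
  => x >= 13
stmt 4: x := x - y  -- replace 1 occurrence(s) of x with (x - y)
  => ( x - y ) >= 13
stmt 3: z := x - x  -- replace 0 occurrence(s) of z with (x - x)
  => ( x - y ) >= 13
stmt 2: x := z + 9  -- replace 1 occurrence(s) of x with (z + 9)
  => ( ( z + 9 ) - y ) >= 13
stmt 1: y := 3 * y  -- replace 1 occurrence(s) of y with (3 * y)
  => ( ( z + 9 ) - ( 3 * y ) ) >= 13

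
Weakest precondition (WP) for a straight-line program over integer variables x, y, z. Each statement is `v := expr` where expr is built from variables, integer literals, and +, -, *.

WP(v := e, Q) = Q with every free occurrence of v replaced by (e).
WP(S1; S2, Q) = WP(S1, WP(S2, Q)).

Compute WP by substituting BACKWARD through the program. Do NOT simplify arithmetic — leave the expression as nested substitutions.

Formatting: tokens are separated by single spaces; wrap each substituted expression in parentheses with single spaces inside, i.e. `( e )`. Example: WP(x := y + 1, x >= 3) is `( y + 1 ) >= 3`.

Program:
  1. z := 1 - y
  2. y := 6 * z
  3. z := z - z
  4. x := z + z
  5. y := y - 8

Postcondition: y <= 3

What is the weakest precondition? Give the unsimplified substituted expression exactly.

post: y <= 3
stmt 5: y := y - 8  -- replace 1 occurrence(s) of y with (y - 8)
  => ( y - 8 ) <= 3
stmt 4: x := z + z  -- replace 0 occurrence(s) of x with (z + z)
  => ( y - 8 ) <= 3
stmt 3: z := z - z  -- replace 0 occurrence(s) of z with (z - z)
  => ( y - 8 ) <= 3
stmt 2: y := 6 * z  -- replace 1 occurrence(s) of y with (6 * z)
  => ( ( 6 * z ) - 8 ) <= 3
stmt 1: z := 1 - y  -- replace 1 occurrence(s) of z with (1 - y)
  => ( ( 6 * ( 1 - y ) ) - 8 ) <= 3

Answer: ( ( 6 * ( 1 - y ) ) - 8 ) <= 3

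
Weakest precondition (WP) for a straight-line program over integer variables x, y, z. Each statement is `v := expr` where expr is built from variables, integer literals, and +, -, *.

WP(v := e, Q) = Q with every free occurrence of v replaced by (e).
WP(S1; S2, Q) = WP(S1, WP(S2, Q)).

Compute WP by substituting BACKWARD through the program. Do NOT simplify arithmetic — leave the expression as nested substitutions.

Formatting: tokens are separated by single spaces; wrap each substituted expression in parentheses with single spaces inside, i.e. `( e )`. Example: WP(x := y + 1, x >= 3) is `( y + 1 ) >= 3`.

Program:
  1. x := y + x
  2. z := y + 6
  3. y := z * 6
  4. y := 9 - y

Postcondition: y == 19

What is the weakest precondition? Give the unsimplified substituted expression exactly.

Answer: ( 9 - ( ( y + 6 ) * 6 ) ) == 19

Derivation:
post: y == 19
stmt 4: y := 9 - y  -- replace 1 occurrence(s) of y with (9 - y)
  => ( 9 - y ) == 19
stmt 3: y := z * 6  -- replace 1 occurrence(s) of y with (z * 6)
  => ( 9 - ( z * 6 ) ) == 19
stmt 2: z := y + 6  -- replace 1 occurrence(s) of z with (y + 6)
  => ( 9 - ( ( y + 6 ) * 6 ) ) == 19
stmt 1: x := y + x  -- replace 0 occurrence(s) of x with (y + x)
  => ( 9 - ( ( y + 6 ) * 6 ) ) == 19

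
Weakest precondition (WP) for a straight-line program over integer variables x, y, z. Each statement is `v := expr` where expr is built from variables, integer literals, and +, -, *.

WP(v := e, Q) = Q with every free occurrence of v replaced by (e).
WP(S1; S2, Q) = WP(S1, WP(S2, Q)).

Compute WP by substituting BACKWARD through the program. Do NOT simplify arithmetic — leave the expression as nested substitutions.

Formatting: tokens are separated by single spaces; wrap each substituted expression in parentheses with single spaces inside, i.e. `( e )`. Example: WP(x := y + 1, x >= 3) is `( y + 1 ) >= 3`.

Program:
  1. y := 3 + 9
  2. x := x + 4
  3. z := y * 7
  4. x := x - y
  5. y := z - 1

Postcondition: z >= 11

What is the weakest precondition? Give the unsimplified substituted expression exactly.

Answer: ( ( 3 + 9 ) * 7 ) >= 11

Derivation:
post: z >= 11
stmt 5: y := z - 1  -- replace 0 occurrence(s) of y with (z - 1)
  => z >= 11
stmt 4: x := x - y  -- replace 0 occurrence(s) of x with (x - y)
  => z >= 11
stmt 3: z := y * 7  -- replace 1 occurrence(s) of z with (y * 7)
  => ( y * 7 ) >= 11
stmt 2: x := x + 4  -- replace 0 occurrence(s) of x with (x + 4)
  => ( y * 7 ) >= 11
stmt 1: y := 3 + 9  -- replace 1 occurrence(s) of y with (3 + 9)
  => ( ( 3 + 9 ) * 7 ) >= 11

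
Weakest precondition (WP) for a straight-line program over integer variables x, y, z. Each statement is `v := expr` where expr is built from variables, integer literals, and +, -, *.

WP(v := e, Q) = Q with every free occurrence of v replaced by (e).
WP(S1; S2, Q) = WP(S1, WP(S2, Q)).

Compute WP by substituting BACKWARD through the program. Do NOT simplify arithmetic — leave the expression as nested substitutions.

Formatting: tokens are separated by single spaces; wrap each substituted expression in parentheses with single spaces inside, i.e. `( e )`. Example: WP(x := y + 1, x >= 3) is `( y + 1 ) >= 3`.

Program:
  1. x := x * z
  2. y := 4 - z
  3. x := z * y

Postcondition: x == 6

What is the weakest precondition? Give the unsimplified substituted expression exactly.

Answer: ( z * ( 4 - z ) ) == 6

Derivation:
post: x == 6
stmt 3: x := z * y  -- replace 1 occurrence(s) of x with (z * y)
  => ( z * y ) == 6
stmt 2: y := 4 - z  -- replace 1 occurrence(s) of y with (4 - z)
  => ( z * ( 4 - z ) ) == 6
stmt 1: x := x * z  -- replace 0 occurrence(s) of x with (x * z)
  => ( z * ( 4 - z ) ) == 6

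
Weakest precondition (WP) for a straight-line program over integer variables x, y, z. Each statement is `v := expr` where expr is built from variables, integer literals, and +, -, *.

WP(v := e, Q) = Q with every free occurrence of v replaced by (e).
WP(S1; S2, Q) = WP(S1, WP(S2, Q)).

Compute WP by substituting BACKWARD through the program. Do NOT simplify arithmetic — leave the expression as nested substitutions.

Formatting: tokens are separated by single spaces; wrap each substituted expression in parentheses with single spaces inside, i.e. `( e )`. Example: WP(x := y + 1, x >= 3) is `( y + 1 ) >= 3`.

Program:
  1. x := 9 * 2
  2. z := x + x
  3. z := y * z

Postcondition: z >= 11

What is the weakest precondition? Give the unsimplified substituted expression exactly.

Answer: ( y * ( ( 9 * 2 ) + ( 9 * 2 ) ) ) >= 11

Derivation:
post: z >= 11
stmt 3: z := y * z  -- replace 1 occurrence(s) of z with (y * z)
  => ( y * z ) >= 11
stmt 2: z := x + x  -- replace 1 occurrence(s) of z with (x + x)
  => ( y * ( x + x ) ) >= 11
stmt 1: x := 9 * 2  -- replace 2 occurrence(s) of x with (9 * 2)
  => ( y * ( ( 9 * 2 ) + ( 9 * 2 ) ) ) >= 11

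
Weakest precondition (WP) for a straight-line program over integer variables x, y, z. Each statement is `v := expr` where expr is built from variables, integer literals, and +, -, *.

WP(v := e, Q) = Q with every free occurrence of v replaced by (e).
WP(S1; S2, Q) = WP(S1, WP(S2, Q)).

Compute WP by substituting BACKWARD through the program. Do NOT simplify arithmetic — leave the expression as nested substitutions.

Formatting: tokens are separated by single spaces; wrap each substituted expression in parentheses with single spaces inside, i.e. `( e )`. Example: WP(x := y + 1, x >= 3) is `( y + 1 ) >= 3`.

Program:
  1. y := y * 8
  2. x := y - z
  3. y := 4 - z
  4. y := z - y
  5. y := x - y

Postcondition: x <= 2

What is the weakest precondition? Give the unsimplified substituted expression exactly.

post: x <= 2
stmt 5: y := x - y  -- replace 0 occurrence(s) of y with (x - y)
  => x <= 2
stmt 4: y := z - y  -- replace 0 occurrence(s) of y with (z - y)
  => x <= 2
stmt 3: y := 4 - z  -- replace 0 occurrence(s) of y with (4 - z)
  => x <= 2
stmt 2: x := y - z  -- replace 1 occurrence(s) of x with (y - z)
  => ( y - z ) <= 2
stmt 1: y := y * 8  -- replace 1 occurrence(s) of y with (y * 8)
  => ( ( y * 8 ) - z ) <= 2

Answer: ( ( y * 8 ) - z ) <= 2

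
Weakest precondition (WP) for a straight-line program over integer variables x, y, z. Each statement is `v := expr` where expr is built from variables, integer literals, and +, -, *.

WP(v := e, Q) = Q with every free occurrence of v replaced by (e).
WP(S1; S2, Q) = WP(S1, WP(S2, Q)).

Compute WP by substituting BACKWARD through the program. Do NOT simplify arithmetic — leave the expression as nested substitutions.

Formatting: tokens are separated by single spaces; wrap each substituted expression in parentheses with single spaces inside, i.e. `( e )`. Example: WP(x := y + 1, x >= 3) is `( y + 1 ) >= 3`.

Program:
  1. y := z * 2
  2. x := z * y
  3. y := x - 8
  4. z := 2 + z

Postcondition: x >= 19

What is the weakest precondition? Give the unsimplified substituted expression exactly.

Answer: ( z * ( z * 2 ) ) >= 19

Derivation:
post: x >= 19
stmt 4: z := 2 + z  -- replace 0 occurrence(s) of z with (2 + z)
  => x >= 19
stmt 3: y := x - 8  -- replace 0 occurrence(s) of y with (x - 8)
  => x >= 19
stmt 2: x := z * y  -- replace 1 occurrence(s) of x with (z * y)
  => ( z * y ) >= 19
stmt 1: y := z * 2  -- replace 1 occurrence(s) of y with (z * 2)
  => ( z * ( z * 2 ) ) >= 19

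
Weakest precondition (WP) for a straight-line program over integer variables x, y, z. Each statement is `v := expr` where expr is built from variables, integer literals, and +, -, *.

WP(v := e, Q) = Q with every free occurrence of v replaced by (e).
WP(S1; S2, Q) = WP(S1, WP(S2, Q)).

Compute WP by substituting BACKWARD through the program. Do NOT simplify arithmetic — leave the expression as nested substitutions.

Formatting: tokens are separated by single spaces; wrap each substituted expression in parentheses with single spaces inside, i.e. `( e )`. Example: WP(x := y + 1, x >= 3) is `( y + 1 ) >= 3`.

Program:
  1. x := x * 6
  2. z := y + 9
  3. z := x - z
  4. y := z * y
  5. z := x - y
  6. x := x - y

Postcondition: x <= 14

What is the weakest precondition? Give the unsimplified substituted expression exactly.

post: x <= 14
stmt 6: x := x - y  -- replace 1 occurrence(s) of x with (x - y)
  => ( x - y ) <= 14
stmt 5: z := x - y  -- replace 0 occurrence(s) of z with (x - y)
  => ( x - y ) <= 14
stmt 4: y := z * y  -- replace 1 occurrence(s) of y with (z * y)
  => ( x - ( z * y ) ) <= 14
stmt 3: z := x - z  -- replace 1 occurrence(s) of z with (x - z)
  => ( x - ( ( x - z ) * y ) ) <= 14
stmt 2: z := y + 9  -- replace 1 occurrence(s) of z with (y + 9)
  => ( x - ( ( x - ( y + 9 ) ) * y ) ) <= 14
stmt 1: x := x * 6  -- replace 2 occurrence(s) of x with (x * 6)
  => ( ( x * 6 ) - ( ( ( x * 6 ) - ( y + 9 ) ) * y ) ) <= 14

Answer: ( ( x * 6 ) - ( ( ( x * 6 ) - ( y + 9 ) ) * y ) ) <= 14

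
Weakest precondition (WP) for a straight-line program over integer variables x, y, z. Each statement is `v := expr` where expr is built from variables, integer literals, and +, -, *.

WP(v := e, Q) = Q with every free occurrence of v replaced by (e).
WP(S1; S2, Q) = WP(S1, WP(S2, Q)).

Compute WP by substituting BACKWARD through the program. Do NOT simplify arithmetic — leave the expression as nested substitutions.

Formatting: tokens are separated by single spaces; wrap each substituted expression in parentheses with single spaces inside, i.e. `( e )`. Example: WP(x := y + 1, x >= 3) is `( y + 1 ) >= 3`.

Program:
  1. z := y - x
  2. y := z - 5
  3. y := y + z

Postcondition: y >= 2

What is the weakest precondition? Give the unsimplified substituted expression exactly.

post: y >= 2
stmt 3: y := y + z  -- replace 1 occurrence(s) of y with (y + z)
  => ( y + z ) >= 2
stmt 2: y := z - 5  -- replace 1 occurrence(s) of y with (z - 5)
  => ( ( z - 5 ) + z ) >= 2
stmt 1: z := y - x  -- replace 2 occurrence(s) of z with (y - x)
  => ( ( ( y - x ) - 5 ) + ( y - x ) ) >= 2

Answer: ( ( ( y - x ) - 5 ) + ( y - x ) ) >= 2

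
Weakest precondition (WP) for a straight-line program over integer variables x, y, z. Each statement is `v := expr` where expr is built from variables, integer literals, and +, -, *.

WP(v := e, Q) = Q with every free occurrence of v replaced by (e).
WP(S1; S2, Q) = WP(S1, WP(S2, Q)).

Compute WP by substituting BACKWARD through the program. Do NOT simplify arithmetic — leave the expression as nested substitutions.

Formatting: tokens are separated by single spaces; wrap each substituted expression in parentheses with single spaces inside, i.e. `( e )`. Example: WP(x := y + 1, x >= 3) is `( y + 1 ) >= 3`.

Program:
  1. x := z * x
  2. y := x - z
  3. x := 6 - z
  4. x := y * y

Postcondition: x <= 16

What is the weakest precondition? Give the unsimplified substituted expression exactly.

post: x <= 16
stmt 4: x := y * y  -- replace 1 occurrence(s) of x with (y * y)
  => ( y * y ) <= 16
stmt 3: x := 6 - z  -- replace 0 occurrence(s) of x with (6 - z)
  => ( y * y ) <= 16
stmt 2: y := x - z  -- replace 2 occurrence(s) of y with (x - z)
  => ( ( x - z ) * ( x - z ) ) <= 16
stmt 1: x := z * x  -- replace 2 occurrence(s) of x with (z * x)
  => ( ( ( z * x ) - z ) * ( ( z * x ) - z ) ) <= 16

Answer: ( ( ( z * x ) - z ) * ( ( z * x ) - z ) ) <= 16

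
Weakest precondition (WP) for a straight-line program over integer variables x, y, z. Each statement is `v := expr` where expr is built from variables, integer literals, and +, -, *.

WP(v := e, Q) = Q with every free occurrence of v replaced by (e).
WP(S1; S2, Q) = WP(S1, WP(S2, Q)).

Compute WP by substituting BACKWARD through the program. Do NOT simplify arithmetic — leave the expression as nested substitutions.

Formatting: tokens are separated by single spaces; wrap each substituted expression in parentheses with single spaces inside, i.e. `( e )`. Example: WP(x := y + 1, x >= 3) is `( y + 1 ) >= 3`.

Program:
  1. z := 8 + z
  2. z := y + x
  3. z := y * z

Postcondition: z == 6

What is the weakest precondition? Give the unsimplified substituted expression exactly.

post: z == 6
stmt 3: z := y * z  -- replace 1 occurrence(s) of z with (y * z)
  => ( y * z ) == 6
stmt 2: z := y + x  -- replace 1 occurrence(s) of z with (y + x)
  => ( y * ( y + x ) ) == 6
stmt 1: z := 8 + z  -- replace 0 occurrence(s) of z with (8 + z)
  => ( y * ( y + x ) ) == 6

Answer: ( y * ( y + x ) ) == 6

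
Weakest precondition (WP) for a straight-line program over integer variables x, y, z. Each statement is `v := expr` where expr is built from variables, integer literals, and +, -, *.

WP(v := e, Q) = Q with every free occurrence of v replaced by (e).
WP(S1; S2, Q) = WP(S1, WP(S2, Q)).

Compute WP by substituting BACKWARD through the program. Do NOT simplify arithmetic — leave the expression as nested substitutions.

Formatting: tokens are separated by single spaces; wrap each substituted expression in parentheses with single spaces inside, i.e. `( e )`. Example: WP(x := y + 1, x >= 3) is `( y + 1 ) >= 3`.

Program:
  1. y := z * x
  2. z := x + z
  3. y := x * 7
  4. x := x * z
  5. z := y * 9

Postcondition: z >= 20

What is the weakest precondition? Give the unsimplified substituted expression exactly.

post: z >= 20
stmt 5: z := y * 9  -- replace 1 occurrence(s) of z with (y * 9)
  => ( y * 9 ) >= 20
stmt 4: x := x * z  -- replace 0 occurrence(s) of x with (x * z)
  => ( y * 9 ) >= 20
stmt 3: y := x * 7  -- replace 1 occurrence(s) of y with (x * 7)
  => ( ( x * 7 ) * 9 ) >= 20
stmt 2: z := x + z  -- replace 0 occurrence(s) of z with (x + z)
  => ( ( x * 7 ) * 9 ) >= 20
stmt 1: y := z * x  -- replace 0 occurrence(s) of y with (z * x)
  => ( ( x * 7 ) * 9 ) >= 20

Answer: ( ( x * 7 ) * 9 ) >= 20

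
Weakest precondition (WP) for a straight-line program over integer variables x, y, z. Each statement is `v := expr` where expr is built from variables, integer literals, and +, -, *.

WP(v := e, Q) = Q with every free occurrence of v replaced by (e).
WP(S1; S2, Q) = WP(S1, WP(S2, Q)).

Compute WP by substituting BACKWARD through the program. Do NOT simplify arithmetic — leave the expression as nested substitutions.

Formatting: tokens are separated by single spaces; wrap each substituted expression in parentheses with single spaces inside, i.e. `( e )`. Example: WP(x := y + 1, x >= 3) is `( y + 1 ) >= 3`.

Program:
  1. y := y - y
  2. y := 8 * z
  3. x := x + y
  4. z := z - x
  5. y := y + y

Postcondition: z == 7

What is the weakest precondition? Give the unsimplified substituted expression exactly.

post: z == 7
stmt 5: y := y + y  -- replace 0 occurrence(s) of y with (y + y)
  => z == 7
stmt 4: z := z - x  -- replace 1 occurrence(s) of z with (z - x)
  => ( z - x ) == 7
stmt 3: x := x + y  -- replace 1 occurrence(s) of x with (x + y)
  => ( z - ( x + y ) ) == 7
stmt 2: y := 8 * z  -- replace 1 occurrence(s) of y with (8 * z)
  => ( z - ( x + ( 8 * z ) ) ) == 7
stmt 1: y := y - y  -- replace 0 occurrence(s) of y with (y - y)
  => ( z - ( x + ( 8 * z ) ) ) == 7

Answer: ( z - ( x + ( 8 * z ) ) ) == 7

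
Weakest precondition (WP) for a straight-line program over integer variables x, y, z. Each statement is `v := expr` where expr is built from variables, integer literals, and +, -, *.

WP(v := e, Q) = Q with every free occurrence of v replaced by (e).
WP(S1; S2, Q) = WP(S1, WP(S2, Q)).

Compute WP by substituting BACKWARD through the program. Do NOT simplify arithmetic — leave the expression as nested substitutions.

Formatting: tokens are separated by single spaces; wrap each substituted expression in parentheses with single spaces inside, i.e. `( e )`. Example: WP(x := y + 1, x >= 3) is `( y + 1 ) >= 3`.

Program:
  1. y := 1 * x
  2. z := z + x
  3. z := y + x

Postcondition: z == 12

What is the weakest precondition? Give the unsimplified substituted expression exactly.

Answer: ( ( 1 * x ) + x ) == 12

Derivation:
post: z == 12
stmt 3: z := y + x  -- replace 1 occurrence(s) of z with (y + x)
  => ( y + x ) == 12
stmt 2: z := z + x  -- replace 0 occurrence(s) of z with (z + x)
  => ( y + x ) == 12
stmt 1: y := 1 * x  -- replace 1 occurrence(s) of y with (1 * x)
  => ( ( 1 * x ) + x ) == 12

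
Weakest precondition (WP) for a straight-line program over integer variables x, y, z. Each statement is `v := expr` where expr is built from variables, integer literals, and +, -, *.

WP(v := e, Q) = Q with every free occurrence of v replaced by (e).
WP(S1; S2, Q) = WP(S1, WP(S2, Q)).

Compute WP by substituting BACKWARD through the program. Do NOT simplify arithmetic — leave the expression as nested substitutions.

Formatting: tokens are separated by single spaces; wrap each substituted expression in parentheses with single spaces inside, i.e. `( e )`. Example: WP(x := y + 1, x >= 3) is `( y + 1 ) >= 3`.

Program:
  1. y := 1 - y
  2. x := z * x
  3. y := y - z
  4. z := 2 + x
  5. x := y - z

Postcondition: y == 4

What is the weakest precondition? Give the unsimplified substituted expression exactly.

Answer: ( ( 1 - y ) - z ) == 4

Derivation:
post: y == 4
stmt 5: x := y - z  -- replace 0 occurrence(s) of x with (y - z)
  => y == 4
stmt 4: z := 2 + x  -- replace 0 occurrence(s) of z with (2 + x)
  => y == 4
stmt 3: y := y - z  -- replace 1 occurrence(s) of y with (y - z)
  => ( y - z ) == 4
stmt 2: x := z * x  -- replace 0 occurrence(s) of x with (z * x)
  => ( y - z ) == 4
stmt 1: y := 1 - y  -- replace 1 occurrence(s) of y with (1 - y)
  => ( ( 1 - y ) - z ) == 4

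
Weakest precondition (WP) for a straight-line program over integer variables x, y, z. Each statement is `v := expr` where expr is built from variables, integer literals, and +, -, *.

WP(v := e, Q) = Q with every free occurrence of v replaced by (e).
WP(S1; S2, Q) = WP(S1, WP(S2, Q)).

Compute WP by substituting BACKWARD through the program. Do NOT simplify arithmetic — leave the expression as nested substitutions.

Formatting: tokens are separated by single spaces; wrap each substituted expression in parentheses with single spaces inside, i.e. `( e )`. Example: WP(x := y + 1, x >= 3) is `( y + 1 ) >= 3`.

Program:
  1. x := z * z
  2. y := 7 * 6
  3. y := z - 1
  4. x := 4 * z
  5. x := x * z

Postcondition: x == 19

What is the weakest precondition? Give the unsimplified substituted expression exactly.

Answer: ( ( 4 * z ) * z ) == 19

Derivation:
post: x == 19
stmt 5: x := x * z  -- replace 1 occurrence(s) of x with (x * z)
  => ( x * z ) == 19
stmt 4: x := 4 * z  -- replace 1 occurrence(s) of x with (4 * z)
  => ( ( 4 * z ) * z ) == 19
stmt 3: y := z - 1  -- replace 0 occurrence(s) of y with (z - 1)
  => ( ( 4 * z ) * z ) == 19
stmt 2: y := 7 * 6  -- replace 0 occurrence(s) of y with (7 * 6)
  => ( ( 4 * z ) * z ) == 19
stmt 1: x := z * z  -- replace 0 occurrence(s) of x with (z * z)
  => ( ( 4 * z ) * z ) == 19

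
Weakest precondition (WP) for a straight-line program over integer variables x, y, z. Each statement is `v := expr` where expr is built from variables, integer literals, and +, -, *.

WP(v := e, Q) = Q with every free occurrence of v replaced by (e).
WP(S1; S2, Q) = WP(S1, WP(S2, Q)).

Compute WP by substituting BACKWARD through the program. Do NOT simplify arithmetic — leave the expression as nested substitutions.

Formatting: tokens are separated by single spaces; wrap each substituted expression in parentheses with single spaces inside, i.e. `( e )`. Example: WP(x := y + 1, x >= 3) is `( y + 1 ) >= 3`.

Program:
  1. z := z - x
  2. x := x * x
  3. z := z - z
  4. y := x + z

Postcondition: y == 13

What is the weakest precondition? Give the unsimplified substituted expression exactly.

post: y == 13
stmt 4: y := x + z  -- replace 1 occurrence(s) of y with (x + z)
  => ( x + z ) == 13
stmt 3: z := z - z  -- replace 1 occurrence(s) of z with (z - z)
  => ( x + ( z - z ) ) == 13
stmt 2: x := x * x  -- replace 1 occurrence(s) of x with (x * x)
  => ( ( x * x ) + ( z - z ) ) == 13
stmt 1: z := z - x  -- replace 2 occurrence(s) of z with (z - x)
  => ( ( x * x ) + ( ( z - x ) - ( z - x ) ) ) == 13

Answer: ( ( x * x ) + ( ( z - x ) - ( z - x ) ) ) == 13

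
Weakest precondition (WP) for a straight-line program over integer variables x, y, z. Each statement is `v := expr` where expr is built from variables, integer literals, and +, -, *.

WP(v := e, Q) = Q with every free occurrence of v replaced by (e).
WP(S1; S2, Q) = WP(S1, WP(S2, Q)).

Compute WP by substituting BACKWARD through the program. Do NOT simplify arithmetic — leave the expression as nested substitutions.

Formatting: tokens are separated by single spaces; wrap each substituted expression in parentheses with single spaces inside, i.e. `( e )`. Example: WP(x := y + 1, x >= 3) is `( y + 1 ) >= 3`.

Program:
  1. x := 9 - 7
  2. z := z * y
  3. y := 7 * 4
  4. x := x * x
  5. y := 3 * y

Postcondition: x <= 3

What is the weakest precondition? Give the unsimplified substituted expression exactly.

Answer: ( ( 9 - 7 ) * ( 9 - 7 ) ) <= 3

Derivation:
post: x <= 3
stmt 5: y := 3 * y  -- replace 0 occurrence(s) of y with (3 * y)
  => x <= 3
stmt 4: x := x * x  -- replace 1 occurrence(s) of x with (x * x)
  => ( x * x ) <= 3
stmt 3: y := 7 * 4  -- replace 0 occurrence(s) of y with (7 * 4)
  => ( x * x ) <= 3
stmt 2: z := z * y  -- replace 0 occurrence(s) of z with (z * y)
  => ( x * x ) <= 3
stmt 1: x := 9 - 7  -- replace 2 occurrence(s) of x with (9 - 7)
  => ( ( 9 - 7 ) * ( 9 - 7 ) ) <= 3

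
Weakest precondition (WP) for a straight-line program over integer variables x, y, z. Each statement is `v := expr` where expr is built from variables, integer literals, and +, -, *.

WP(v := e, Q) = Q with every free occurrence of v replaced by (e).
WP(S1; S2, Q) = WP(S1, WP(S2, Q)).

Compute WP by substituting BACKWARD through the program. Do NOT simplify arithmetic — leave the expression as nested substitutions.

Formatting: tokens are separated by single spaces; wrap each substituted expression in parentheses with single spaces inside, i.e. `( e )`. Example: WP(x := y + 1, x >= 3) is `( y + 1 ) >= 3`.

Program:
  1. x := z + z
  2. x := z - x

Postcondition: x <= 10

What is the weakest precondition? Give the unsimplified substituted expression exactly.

post: x <= 10
stmt 2: x := z - x  -- replace 1 occurrence(s) of x with (z - x)
  => ( z - x ) <= 10
stmt 1: x := z + z  -- replace 1 occurrence(s) of x with (z + z)
  => ( z - ( z + z ) ) <= 10

Answer: ( z - ( z + z ) ) <= 10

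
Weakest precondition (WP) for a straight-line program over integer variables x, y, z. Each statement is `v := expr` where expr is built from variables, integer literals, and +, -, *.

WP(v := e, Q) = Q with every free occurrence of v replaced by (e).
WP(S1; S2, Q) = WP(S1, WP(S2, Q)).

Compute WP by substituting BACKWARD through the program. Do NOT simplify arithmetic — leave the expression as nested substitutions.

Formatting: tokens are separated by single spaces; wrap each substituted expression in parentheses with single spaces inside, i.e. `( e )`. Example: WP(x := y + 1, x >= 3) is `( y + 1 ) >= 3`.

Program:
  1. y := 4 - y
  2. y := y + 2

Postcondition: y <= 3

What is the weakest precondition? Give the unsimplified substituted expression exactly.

post: y <= 3
stmt 2: y := y + 2  -- replace 1 occurrence(s) of y with (y + 2)
  => ( y + 2 ) <= 3
stmt 1: y := 4 - y  -- replace 1 occurrence(s) of y with (4 - y)
  => ( ( 4 - y ) + 2 ) <= 3

Answer: ( ( 4 - y ) + 2 ) <= 3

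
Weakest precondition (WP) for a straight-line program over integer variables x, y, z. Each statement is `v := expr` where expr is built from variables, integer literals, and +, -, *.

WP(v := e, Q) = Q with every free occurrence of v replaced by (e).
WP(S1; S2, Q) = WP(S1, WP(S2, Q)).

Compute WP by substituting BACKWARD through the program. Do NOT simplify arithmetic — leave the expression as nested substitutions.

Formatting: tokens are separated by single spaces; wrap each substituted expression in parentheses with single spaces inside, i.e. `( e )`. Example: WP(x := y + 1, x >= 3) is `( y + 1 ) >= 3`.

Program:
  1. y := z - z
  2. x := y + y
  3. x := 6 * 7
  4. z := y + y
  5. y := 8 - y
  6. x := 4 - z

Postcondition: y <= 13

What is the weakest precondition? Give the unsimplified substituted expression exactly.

post: y <= 13
stmt 6: x := 4 - z  -- replace 0 occurrence(s) of x with (4 - z)
  => y <= 13
stmt 5: y := 8 - y  -- replace 1 occurrence(s) of y with (8 - y)
  => ( 8 - y ) <= 13
stmt 4: z := y + y  -- replace 0 occurrence(s) of z with (y + y)
  => ( 8 - y ) <= 13
stmt 3: x := 6 * 7  -- replace 0 occurrence(s) of x with (6 * 7)
  => ( 8 - y ) <= 13
stmt 2: x := y + y  -- replace 0 occurrence(s) of x with (y + y)
  => ( 8 - y ) <= 13
stmt 1: y := z - z  -- replace 1 occurrence(s) of y with (z - z)
  => ( 8 - ( z - z ) ) <= 13

Answer: ( 8 - ( z - z ) ) <= 13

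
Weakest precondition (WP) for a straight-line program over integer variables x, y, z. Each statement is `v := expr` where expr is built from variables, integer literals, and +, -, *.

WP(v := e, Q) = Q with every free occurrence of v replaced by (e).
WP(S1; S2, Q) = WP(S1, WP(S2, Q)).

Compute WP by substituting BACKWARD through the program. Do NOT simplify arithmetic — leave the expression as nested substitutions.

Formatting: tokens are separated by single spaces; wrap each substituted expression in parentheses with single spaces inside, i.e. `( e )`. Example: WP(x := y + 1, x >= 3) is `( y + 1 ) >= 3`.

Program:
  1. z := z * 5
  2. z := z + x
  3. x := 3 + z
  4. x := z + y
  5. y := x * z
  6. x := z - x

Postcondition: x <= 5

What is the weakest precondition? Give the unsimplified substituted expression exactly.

post: x <= 5
stmt 6: x := z - x  -- replace 1 occurrence(s) of x with (z - x)
  => ( z - x ) <= 5
stmt 5: y := x * z  -- replace 0 occurrence(s) of y with (x * z)
  => ( z - x ) <= 5
stmt 4: x := z + y  -- replace 1 occurrence(s) of x with (z + y)
  => ( z - ( z + y ) ) <= 5
stmt 3: x := 3 + z  -- replace 0 occurrence(s) of x with (3 + z)
  => ( z - ( z + y ) ) <= 5
stmt 2: z := z + x  -- replace 2 occurrence(s) of z with (z + x)
  => ( ( z + x ) - ( ( z + x ) + y ) ) <= 5
stmt 1: z := z * 5  -- replace 2 occurrence(s) of z with (z * 5)
  => ( ( ( z * 5 ) + x ) - ( ( ( z * 5 ) + x ) + y ) ) <= 5

Answer: ( ( ( z * 5 ) + x ) - ( ( ( z * 5 ) + x ) + y ) ) <= 5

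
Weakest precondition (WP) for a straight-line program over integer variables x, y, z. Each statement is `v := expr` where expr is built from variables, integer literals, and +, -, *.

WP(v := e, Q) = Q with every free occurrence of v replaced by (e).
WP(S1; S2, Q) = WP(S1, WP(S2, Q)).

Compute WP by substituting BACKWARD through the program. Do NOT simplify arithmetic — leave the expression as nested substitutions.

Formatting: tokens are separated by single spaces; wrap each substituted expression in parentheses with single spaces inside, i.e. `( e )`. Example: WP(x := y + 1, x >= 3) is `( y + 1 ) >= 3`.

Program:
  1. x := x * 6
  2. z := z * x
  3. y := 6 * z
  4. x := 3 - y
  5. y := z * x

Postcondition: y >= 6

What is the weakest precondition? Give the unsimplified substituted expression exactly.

post: y >= 6
stmt 5: y := z * x  -- replace 1 occurrence(s) of y with (z * x)
  => ( z * x ) >= 6
stmt 4: x := 3 - y  -- replace 1 occurrence(s) of x with (3 - y)
  => ( z * ( 3 - y ) ) >= 6
stmt 3: y := 6 * z  -- replace 1 occurrence(s) of y with (6 * z)
  => ( z * ( 3 - ( 6 * z ) ) ) >= 6
stmt 2: z := z * x  -- replace 2 occurrence(s) of z with (z * x)
  => ( ( z * x ) * ( 3 - ( 6 * ( z * x ) ) ) ) >= 6
stmt 1: x := x * 6  -- replace 2 occurrence(s) of x with (x * 6)
  => ( ( z * ( x * 6 ) ) * ( 3 - ( 6 * ( z * ( x * 6 ) ) ) ) ) >= 6

Answer: ( ( z * ( x * 6 ) ) * ( 3 - ( 6 * ( z * ( x * 6 ) ) ) ) ) >= 6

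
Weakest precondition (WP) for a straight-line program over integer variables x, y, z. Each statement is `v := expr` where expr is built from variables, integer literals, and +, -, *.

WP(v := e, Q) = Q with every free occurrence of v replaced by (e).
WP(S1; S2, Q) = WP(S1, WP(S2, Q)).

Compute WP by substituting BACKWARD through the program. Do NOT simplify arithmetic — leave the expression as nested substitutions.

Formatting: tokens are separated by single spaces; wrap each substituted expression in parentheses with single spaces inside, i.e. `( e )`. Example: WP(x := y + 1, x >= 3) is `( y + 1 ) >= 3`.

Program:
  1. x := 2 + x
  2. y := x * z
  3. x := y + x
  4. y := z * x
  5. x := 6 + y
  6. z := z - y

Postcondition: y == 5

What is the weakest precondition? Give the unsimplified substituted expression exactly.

Answer: ( z * ( ( ( 2 + x ) * z ) + ( 2 + x ) ) ) == 5

Derivation:
post: y == 5
stmt 6: z := z - y  -- replace 0 occurrence(s) of z with (z - y)
  => y == 5
stmt 5: x := 6 + y  -- replace 0 occurrence(s) of x with (6 + y)
  => y == 5
stmt 4: y := z * x  -- replace 1 occurrence(s) of y with (z * x)
  => ( z * x ) == 5
stmt 3: x := y + x  -- replace 1 occurrence(s) of x with (y + x)
  => ( z * ( y + x ) ) == 5
stmt 2: y := x * z  -- replace 1 occurrence(s) of y with (x * z)
  => ( z * ( ( x * z ) + x ) ) == 5
stmt 1: x := 2 + x  -- replace 2 occurrence(s) of x with (2 + x)
  => ( z * ( ( ( 2 + x ) * z ) + ( 2 + x ) ) ) == 5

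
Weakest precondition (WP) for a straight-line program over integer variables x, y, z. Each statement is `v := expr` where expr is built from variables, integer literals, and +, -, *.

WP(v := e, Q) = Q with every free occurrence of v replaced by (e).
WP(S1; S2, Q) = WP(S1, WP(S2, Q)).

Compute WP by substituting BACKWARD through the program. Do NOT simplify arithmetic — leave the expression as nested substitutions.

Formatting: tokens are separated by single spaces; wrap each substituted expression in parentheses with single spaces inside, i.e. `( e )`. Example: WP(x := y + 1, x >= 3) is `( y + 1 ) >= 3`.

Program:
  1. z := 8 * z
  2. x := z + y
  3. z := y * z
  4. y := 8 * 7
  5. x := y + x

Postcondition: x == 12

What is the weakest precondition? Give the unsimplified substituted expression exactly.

post: x == 12
stmt 5: x := y + x  -- replace 1 occurrence(s) of x with (y + x)
  => ( y + x ) == 12
stmt 4: y := 8 * 7  -- replace 1 occurrence(s) of y with (8 * 7)
  => ( ( 8 * 7 ) + x ) == 12
stmt 3: z := y * z  -- replace 0 occurrence(s) of z with (y * z)
  => ( ( 8 * 7 ) + x ) == 12
stmt 2: x := z + y  -- replace 1 occurrence(s) of x with (z + y)
  => ( ( 8 * 7 ) + ( z + y ) ) == 12
stmt 1: z := 8 * z  -- replace 1 occurrence(s) of z with (8 * z)
  => ( ( 8 * 7 ) + ( ( 8 * z ) + y ) ) == 12

Answer: ( ( 8 * 7 ) + ( ( 8 * z ) + y ) ) == 12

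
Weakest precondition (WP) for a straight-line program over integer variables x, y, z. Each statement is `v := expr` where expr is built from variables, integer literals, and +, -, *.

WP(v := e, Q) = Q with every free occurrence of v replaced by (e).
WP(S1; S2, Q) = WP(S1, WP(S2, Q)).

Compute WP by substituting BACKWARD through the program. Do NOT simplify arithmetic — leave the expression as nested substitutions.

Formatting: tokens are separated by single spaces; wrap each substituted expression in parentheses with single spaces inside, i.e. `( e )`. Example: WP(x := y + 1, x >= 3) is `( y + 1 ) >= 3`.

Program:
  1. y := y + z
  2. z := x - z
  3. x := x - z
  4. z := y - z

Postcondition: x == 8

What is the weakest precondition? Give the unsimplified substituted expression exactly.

post: x == 8
stmt 4: z := y - z  -- replace 0 occurrence(s) of z with (y - z)
  => x == 8
stmt 3: x := x - z  -- replace 1 occurrence(s) of x with (x - z)
  => ( x - z ) == 8
stmt 2: z := x - z  -- replace 1 occurrence(s) of z with (x - z)
  => ( x - ( x - z ) ) == 8
stmt 1: y := y + z  -- replace 0 occurrence(s) of y with (y + z)
  => ( x - ( x - z ) ) == 8

Answer: ( x - ( x - z ) ) == 8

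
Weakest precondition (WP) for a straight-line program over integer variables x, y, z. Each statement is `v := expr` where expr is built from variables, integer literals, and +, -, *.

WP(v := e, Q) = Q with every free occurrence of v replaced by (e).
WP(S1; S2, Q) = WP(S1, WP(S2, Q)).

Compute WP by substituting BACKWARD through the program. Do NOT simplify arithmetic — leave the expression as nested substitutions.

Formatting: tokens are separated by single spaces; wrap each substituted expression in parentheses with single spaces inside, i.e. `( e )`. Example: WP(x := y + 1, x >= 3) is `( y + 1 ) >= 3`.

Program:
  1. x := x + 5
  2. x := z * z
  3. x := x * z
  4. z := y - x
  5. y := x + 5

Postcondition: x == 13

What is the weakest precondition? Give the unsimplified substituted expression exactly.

Answer: ( ( z * z ) * z ) == 13

Derivation:
post: x == 13
stmt 5: y := x + 5  -- replace 0 occurrence(s) of y with (x + 5)
  => x == 13
stmt 4: z := y - x  -- replace 0 occurrence(s) of z with (y - x)
  => x == 13
stmt 3: x := x * z  -- replace 1 occurrence(s) of x with (x * z)
  => ( x * z ) == 13
stmt 2: x := z * z  -- replace 1 occurrence(s) of x with (z * z)
  => ( ( z * z ) * z ) == 13
stmt 1: x := x + 5  -- replace 0 occurrence(s) of x with (x + 5)
  => ( ( z * z ) * z ) == 13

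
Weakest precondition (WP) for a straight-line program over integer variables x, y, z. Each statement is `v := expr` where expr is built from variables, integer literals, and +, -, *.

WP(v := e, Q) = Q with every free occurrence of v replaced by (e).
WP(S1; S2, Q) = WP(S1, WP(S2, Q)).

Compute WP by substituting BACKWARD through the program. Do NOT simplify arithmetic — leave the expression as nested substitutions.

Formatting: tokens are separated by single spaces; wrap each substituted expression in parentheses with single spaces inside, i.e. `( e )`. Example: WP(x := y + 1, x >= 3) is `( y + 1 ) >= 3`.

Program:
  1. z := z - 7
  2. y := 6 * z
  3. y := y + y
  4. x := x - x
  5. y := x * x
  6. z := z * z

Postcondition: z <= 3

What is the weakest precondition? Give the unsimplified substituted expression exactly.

post: z <= 3
stmt 6: z := z * z  -- replace 1 occurrence(s) of z with (z * z)
  => ( z * z ) <= 3
stmt 5: y := x * x  -- replace 0 occurrence(s) of y with (x * x)
  => ( z * z ) <= 3
stmt 4: x := x - x  -- replace 0 occurrence(s) of x with (x - x)
  => ( z * z ) <= 3
stmt 3: y := y + y  -- replace 0 occurrence(s) of y with (y + y)
  => ( z * z ) <= 3
stmt 2: y := 6 * z  -- replace 0 occurrence(s) of y with (6 * z)
  => ( z * z ) <= 3
stmt 1: z := z - 7  -- replace 2 occurrence(s) of z with (z - 7)
  => ( ( z - 7 ) * ( z - 7 ) ) <= 3

Answer: ( ( z - 7 ) * ( z - 7 ) ) <= 3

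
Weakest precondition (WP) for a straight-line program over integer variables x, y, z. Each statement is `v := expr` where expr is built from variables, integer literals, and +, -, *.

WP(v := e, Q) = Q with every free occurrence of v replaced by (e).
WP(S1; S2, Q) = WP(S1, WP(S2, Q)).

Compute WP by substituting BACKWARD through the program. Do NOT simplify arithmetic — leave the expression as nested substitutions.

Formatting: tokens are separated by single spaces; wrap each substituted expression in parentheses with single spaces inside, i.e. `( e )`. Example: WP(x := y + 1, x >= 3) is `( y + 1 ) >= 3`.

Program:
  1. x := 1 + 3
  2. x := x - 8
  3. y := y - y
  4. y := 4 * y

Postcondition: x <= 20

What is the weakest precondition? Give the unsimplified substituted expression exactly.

post: x <= 20
stmt 4: y := 4 * y  -- replace 0 occurrence(s) of y with (4 * y)
  => x <= 20
stmt 3: y := y - y  -- replace 0 occurrence(s) of y with (y - y)
  => x <= 20
stmt 2: x := x - 8  -- replace 1 occurrence(s) of x with (x - 8)
  => ( x - 8 ) <= 20
stmt 1: x := 1 + 3  -- replace 1 occurrence(s) of x with (1 + 3)
  => ( ( 1 + 3 ) - 8 ) <= 20

Answer: ( ( 1 + 3 ) - 8 ) <= 20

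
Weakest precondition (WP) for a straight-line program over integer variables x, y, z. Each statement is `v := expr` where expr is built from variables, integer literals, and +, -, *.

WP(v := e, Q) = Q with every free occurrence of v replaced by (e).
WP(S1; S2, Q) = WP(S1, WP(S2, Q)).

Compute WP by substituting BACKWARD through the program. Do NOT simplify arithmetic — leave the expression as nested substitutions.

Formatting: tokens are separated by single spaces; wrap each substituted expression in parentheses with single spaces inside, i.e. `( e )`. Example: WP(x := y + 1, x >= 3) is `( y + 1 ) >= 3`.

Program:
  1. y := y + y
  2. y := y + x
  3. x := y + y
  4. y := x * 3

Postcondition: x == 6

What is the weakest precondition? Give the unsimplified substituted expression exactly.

Answer: ( ( ( y + y ) + x ) + ( ( y + y ) + x ) ) == 6

Derivation:
post: x == 6
stmt 4: y := x * 3  -- replace 0 occurrence(s) of y with (x * 3)
  => x == 6
stmt 3: x := y + y  -- replace 1 occurrence(s) of x with (y + y)
  => ( y + y ) == 6
stmt 2: y := y + x  -- replace 2 occurrence(s) of y with (y + x)
  => ( ( y + x ) + ( y + x ) ) == 6
stmt 1: y := y + y  -- replace 2 occurrence(s) of y with (y + y)
  => ( ( ( y + y ) + x ) + ( ( y + y ) + x ) ) == 6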